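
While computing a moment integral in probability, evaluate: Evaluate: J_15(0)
J_n(0)=0 for all n > 0 (Bessel function of first kind)
J_15(0)=0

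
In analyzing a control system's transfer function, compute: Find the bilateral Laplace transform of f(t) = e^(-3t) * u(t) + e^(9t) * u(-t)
For e^(-3t)*u(t): L=1/(s + 3), Re(s) > -3
For e^(9t)*u(-t): L=-1/(s-9), Re(s) < 9
Combined: F(s)=1/(s + 3) - 1/(s-9), -3 < Re(s) < 9

Answer: 1/(s + 3) - 1/(s-9), ROC: -3 < Re(s) < 9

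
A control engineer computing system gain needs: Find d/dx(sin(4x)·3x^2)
Product rule: (fg)'=f'g+fg'
f=sin(4x), f'=4·cos(4x)
g=3x^2, g'=6x

Answer: 12·cos(4x)·x^2+6·sin(4x)·x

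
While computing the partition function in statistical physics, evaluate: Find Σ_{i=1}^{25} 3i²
= 3·n(n + 1)(2n + 1)/6 = 3·25·26·51/6 = 16575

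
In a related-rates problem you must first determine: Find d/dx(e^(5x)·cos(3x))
Product rule: (fg)'=f'g + fg'
f=e^(5x), f'=5·e^(5x)
g=cos(3x), g'=-3·sin(3x)

Answer: 5·e^(5x)·cos(3x) - 3·e^(5x)·sin(3x)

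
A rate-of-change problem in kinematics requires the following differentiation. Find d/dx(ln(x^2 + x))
Chain rule: d/dx[ln(u)]=u'/u where u=x^2+x
u'=2x+1

Answer: (2x+1)/(x^2+x)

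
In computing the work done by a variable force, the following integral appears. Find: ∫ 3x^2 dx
Using power rule: ∫ 3x^2 dx = 3/3 x^3 + C = x^3 + C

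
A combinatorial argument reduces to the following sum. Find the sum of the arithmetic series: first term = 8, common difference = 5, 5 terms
Last term: a_n=8+(5-1)·5=28
Sum=n(a_1+a_n)/2=5(8+28)/2=90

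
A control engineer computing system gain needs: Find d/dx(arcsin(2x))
d/dx[arcsin(u)] = u'/√(1-u²), u = 2x, u' = 2

Answer: 2/√(1-4x²)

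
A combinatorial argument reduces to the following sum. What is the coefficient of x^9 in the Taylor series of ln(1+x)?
ln(1+x)=Σ (-1)^(n+1) x^n/n
Coefficient of x^9=(-1)^10/9=1/9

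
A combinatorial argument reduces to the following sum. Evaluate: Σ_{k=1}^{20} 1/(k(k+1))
Partial fractions: 1/(k(k + 1)) = 1/k - 1/(k + 1)
Telescoping sum: 1(1 - 1/21) = 1·20/21

Answer: 20/21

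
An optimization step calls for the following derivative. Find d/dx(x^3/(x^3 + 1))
Quotient rule: (f/g)' = (f'g - fg')/g²
f = x^3, f' = 3x^2
g = x^3+1, g' = 3x^2

Answer: (3x^2·(x^3+1)-3x^5)/(x^3+1)²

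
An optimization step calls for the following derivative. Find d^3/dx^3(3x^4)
Apply power rule 3 times:
d^1: 12x^3
d^2: 36x^2
d^3: 72x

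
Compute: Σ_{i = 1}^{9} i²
Using formula: Σ i^2=n(n + 1)(2n + 1)/6=9·10·19/6=285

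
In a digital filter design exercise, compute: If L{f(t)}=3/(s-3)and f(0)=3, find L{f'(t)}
L{f'(t)}=s·F(s) - f(0)=3s/(s-3)-3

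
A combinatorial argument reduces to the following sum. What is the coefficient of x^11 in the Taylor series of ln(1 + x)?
ln(1+x)=Σ (-1)^(n+1) x^n/n
Coefficient of x^11=(-1)^12/11=1/11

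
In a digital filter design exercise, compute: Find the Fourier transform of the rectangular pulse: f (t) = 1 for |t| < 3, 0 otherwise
F(omega)=integral from -3 to 3 of e^(-j * omega * t) dt
=2 * sin(3 * omega)/omega=6 * sinc(3 * omega/pi)

Answer: 2 * sin(3 * omega)/omega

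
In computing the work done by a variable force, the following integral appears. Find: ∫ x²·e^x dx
Integration by parts twice:
First: u = x², dv = e^x dx => x²e^x - 2∫ xe^x dx
Second: u = x, dv = e^x dx => xe^x - e^x
Combining: x²e^x - 2xe^x + 2e^x + C

Answer: e^x(x² - 2x + 2) + C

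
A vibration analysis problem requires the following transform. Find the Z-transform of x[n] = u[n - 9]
Using the time-shift property: Z{u[n-9]} = z^(-9) * z/(z-1)
= z^(-8)/(z-1)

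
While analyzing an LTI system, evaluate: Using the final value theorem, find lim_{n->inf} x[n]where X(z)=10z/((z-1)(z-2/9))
Final value theorem: lim x[n] = lim_{z->1} (z-1)*X(z)
(z-1)*X(z) = 10z/(z-2/9)
As z->1: 10/(1 - 2/9) = 10/(7/9) = 90/7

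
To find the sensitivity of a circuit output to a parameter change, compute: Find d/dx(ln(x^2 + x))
Chain rule: d/dx[ln(u)]=u'/u where u=x^2+x
u'=2x+1

Answer: (2x+1)/(x^2+x)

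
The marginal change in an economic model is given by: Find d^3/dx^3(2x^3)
Apply power rule 3 times:
d^1: 6x^2
d^2: 12x
d^3: 12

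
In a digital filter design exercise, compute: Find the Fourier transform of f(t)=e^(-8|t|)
Using the standard pair: F{e^(-a|t|)}=2a/(a^2+omega^2)
With a=8: F(omega)=16/(64+omega^2)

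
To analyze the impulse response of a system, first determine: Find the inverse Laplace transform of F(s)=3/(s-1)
L^(-1){3/(s-a)} = c·e^(at)
Here a = 1, c = 3

Answer: 3e^(t)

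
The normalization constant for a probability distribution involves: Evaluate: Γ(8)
Γ(n) = (n-1)! for positive integers
Γ(8) = 7! = 5040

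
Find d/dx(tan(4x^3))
Chain rule: d/dx[tan(u)] = sec²(u)·u' where u = 4x^3
u' = 12x^2

Answer: 12x^2·sec²(4x^3)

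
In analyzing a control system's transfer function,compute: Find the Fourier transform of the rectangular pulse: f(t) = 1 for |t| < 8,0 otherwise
F(omega) = integral from -8 to 8 of e^(-j * omega * t) dt
= 2 * sin(8 * omega)/omega = 16 * sinc(8 * omega/pi)

Answer: 2 * sin(8 * omega)/omega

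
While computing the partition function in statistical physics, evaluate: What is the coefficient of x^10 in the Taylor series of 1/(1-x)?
1/(1-x)=Σ x^n for |x|<1
All coefficients are 1

Answer: 1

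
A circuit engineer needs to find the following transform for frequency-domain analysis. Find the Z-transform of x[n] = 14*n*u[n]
Z{n * u[n]}=z/(z-1)^2
By linearity: Z{14 * n * u[n]}=14z/(z-1)^2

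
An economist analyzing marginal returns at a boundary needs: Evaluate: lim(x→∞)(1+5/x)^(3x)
Rewrite as [(1+5/x)^x]^3.
lim(1+5/x)^x=e^5, so limit=(e^5)^3=e^15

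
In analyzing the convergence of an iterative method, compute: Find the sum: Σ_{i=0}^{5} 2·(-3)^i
Geometric series: S=a(1 - r^n)/(1 - r)
a=2, r=-3, n=6
S=2(1-729)/4=-364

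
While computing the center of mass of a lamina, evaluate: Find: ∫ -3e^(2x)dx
Since d/dx[e^(2x)]=2e^(2x), we get -3/2 e^(2x) + C

Answer: (-3/2)e^(2x) + C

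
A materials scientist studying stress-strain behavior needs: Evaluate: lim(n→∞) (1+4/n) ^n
This is the definition of e^4: lim(1 + 4/n)^n=e^4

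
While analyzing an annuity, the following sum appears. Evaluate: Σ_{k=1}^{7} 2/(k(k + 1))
Partial fractions: 2/(k(k + 1))=2/k - 2/(k + 1)
Telescoping sum: 2(1 - 1/8)=2·7/8

Answer: 7/4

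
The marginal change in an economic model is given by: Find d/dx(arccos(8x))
d/dx[arccos(u)]=-u'/√(1-u²), u=8x, u'=8

Answer: -8/√(1-64x²)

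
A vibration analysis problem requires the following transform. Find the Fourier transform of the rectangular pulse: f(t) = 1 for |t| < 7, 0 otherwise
F(omega)=integral from -7 to 7 of e^(-j*omega*t) dt
=2*sin(7*omega)/omega=14*sinc(7*omega/pi)

Answer: 2*sin(7*omega)/omega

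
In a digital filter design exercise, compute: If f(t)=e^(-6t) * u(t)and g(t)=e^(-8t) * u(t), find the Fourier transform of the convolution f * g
By the convolution theorem: F{f*g} = F(omega)*G(omega)
F(omega) = 1/(6+j*omega), G(omega) = 1/(8+j*omega)
F{f*g} = 1/((6+j*omega)(8+j*omega))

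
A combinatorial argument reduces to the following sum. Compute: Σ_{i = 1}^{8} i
Using formula: Σ i^1 = n(n+1)/2 = 8·9/2 = 36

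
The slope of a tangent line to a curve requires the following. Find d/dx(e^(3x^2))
Chain rule: d/dx[e^u]=e^u · u' where u=3x^2
u'=6x

Answer: 6x·e^(3x^2)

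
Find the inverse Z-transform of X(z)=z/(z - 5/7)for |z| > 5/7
Standard pair: z/(z-a) <-> a^n * u[n] for causal signals
With a = 5/7: x[n] = (5/7)^n * u[n]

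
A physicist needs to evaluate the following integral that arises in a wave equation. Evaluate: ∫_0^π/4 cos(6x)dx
Antiderivative: sin(6x)/6
Evaluate at bounds: [sin(6·π/4)/6] - [sin(6·0)/6]
= ((-1) - (0))/6 = -1/6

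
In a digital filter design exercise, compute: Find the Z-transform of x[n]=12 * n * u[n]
Z{n * u[n]} = z/(z-1)^2
By linearity: Z{12 * n * u[n]} = 12z/(z-1)^2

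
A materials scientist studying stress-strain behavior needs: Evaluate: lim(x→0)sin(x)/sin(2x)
sin(u) ≈ u for small u:
sin(x)/sin(2x) ≈ x/(2x)=1/2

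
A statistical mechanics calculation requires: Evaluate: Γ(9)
Γ(n) = (n-1)! for positive integers
Γ(9) = 8! = 40320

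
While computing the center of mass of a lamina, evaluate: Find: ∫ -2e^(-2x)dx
Since d/dx[e^(-2x)]=-2e^(-2x), we get 1 e^(-2x)+C

Answer: e^(-2x)+C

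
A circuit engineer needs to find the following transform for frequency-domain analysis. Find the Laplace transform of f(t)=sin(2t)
L{sin(wt)}=w/(s² + w²)
L{sin(2t)}=2/(s² + 4)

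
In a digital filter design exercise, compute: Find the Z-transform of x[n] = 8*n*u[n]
Z{n * u[n]}=z/(z-1)^2
By linearity: Z{8 * n * u[n]}=8z/(z-1)^2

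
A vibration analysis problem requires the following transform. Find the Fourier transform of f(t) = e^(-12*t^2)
The Fourier transform of a Gaussian e^(-a * t^2) is sqrt(pi/a) * e^(-omega^2/(4a)).
With a=12: F(omega)=sqrt(pi/12) * e^(-omega^2/48)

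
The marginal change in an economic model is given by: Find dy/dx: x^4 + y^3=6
Differentiate: 4x^3+3y^2·(dy/dx)=0
dy/dx=-4x^3/(3y^2)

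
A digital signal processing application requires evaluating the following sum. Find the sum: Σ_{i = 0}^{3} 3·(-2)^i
Geometric series: S = a(1 - r^n)/(1 - r)
a = 3, r = -2, n = 4
S = 3(1 - 16)/3 = -15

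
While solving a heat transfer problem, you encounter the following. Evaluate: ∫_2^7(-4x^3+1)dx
Step 1: Find antiderivative F(x) = -x^4+x
Step 2: F(7) - F(2) = -2394 - (-14) = -2380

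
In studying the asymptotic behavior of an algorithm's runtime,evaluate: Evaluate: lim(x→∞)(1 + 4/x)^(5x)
Rewrite as [(1 + 4/x)^x]^5.
lim(1 + 4/x)^x=e^4, so limit=(e^4)^5=e^20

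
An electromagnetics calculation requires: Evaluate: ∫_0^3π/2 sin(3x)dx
Antiderivative: -cos(3x)/3
Evaluate at bounds: [-cos(3·3π/2)/3] - [-cos(3·0)/3]
= (-(0) + (1))/3 = 1/3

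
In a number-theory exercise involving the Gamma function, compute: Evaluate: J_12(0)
J_n(0)=0 for all n > 0 (Bessel function of first kind)
J_12(0)=0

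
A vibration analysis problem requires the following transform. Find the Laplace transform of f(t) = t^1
L{t^n}=n!/s^(n + 1)
L{t^1}=1!/s^2=1/s^2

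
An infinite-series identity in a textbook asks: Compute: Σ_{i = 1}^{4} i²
Using formula: Σ i^2=n(n+1)(2n+1)/6=4·5·9/6=30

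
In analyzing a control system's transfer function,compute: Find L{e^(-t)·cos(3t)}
First shifting: L{e^(at)f(t)} = F(s-a)
L{cos(3t)} = s/(s² + 9)
Shift: (s + 1)/((s + 1)² + 9)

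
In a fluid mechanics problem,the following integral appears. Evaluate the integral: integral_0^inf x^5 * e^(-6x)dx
This is a Gamma integral. Substitute u = 6x (du = 6 dx):
integral_0^inf x^5 * e^(-6x) dx = (1/6^6) integral_0^inf u^5 * e^(-u) du
= Gamma(6)/6^6 = 5!/6^6 = 120/46656

Answer: 5/1944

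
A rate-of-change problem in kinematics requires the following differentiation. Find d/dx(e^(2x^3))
Chain rule: d/dx[e^u] = e^u · u' where u = 2x^3
u' = 6x^2

Answer: 6x^2·e^(2x^3)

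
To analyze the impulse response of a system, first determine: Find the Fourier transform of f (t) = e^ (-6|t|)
Using the standard pair: F{e^(-a|t|)}=2a/(a^2+omega^2)
With a=6: F(omega)=12/(36+omega^2)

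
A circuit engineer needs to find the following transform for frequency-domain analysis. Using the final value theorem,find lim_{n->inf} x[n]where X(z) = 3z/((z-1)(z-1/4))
Final value theorem: lim x[n]=lim_{z->1} (z-1)*X(z)
(z-1)*X(z)=3z/(z-1/4)
As z->1: 3/(1 - 1/4)=3/(3/4)=4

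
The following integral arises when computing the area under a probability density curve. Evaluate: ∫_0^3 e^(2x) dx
Antiderivative: (1/2)e^(2x)
Evaluate: (1/2)(e^6-1)

Answer: (e^6-1)/2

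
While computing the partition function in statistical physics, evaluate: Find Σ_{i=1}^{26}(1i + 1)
=1·Σ i+1·26=1·351+26=377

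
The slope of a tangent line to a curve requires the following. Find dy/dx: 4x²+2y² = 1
Differentiate: 8x + 4y·(dy/dx) = 0
dy/dx = -8x/(4y) = -2·(x/y)

Answer: dy/dx = -2·(x/y)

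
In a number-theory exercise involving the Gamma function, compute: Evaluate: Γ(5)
Γ(n)=(n-1)! for positive integers
Γ(5)=4!=24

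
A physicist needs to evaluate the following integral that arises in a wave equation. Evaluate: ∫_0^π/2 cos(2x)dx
Antiderivative: sin(2x)/2
Evaluate at bounds: [sin(2·π/2)/2] - [sin(2·0)/2]
= ((0) - (0))/2 = 0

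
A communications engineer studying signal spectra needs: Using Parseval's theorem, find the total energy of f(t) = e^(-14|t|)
Parseval's theorem: E = integral |f(t)|^2 dt = (1/2pi) integral |F(omega)|^2 domega
E = integral_{-inf}^{inf} e^(-28|t|) dt = 2*integral_0^inf e^(-28t) dt = 2/(2*14) = 1/14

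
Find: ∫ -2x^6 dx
Using power rule: ∫ -2x^6 dx=-2/7 x^7 + C=(-2/7)x^7 + C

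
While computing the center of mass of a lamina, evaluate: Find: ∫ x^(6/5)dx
Power rule: ∫ x^(6/5) dx=x^(11/5)/(11/5) + C

Answer: (5/11)·x^(11/5) + C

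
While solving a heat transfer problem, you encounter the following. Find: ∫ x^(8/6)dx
Power rule: ∫ x^(4/3) dx=x^(7/3)/(7/3)+C

Answer: (3/7)·x^(7/3)+C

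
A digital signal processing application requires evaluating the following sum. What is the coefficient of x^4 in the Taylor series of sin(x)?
sin(x) has only odd powers. Coefficient of x^4=0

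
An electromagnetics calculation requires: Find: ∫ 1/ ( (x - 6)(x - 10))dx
Partial fractions: 1/((x-6)(x-10)) = A/(x-6)+B/(x-10)
A = -1/4, B = 1/4
∫ [-1/4· 1/(x-6)+1/4· 1/(x-10)] dx
= (1/4)[ln|x-10| - ln|x-6|]+C

Answer: (1/4)·ln|(x-10)/(x-6)|+C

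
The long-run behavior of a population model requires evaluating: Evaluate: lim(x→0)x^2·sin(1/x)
Squeeze theorem: -|x^2| ≤ x^2·sin(1/x) ≤ |x^2|
Since x^2 → 0 as x → 0, by squeeze theorem the limit is 0

Answer: 0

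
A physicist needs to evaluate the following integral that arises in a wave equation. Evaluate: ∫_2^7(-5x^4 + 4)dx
Step 1: Find antiderivative F(x)=-x^5+4x
Step 2: F(7) - F(2)=-16779 - (-24)=-16755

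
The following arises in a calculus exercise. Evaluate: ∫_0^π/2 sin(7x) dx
Antiderivative: -cos(7x)/7
Evaluate at bounds: [-cos(7·π/2)/7] - [-cos(7·0)/7]
=(-(0)+(1))/7=1/7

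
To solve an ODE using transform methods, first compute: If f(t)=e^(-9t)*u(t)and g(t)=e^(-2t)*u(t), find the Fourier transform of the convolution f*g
By the convolution theorem: F{f * g}=F(omega) * G(omega)
F(omega)=1/(9+j * omega), G(omega)=1/(2+j * omega)
F{f * g}=1/((9+j * omega)(2+j * omega))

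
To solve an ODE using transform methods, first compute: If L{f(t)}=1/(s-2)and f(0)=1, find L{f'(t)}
L{f'(t)}=s·F(s) - f(0)=s/(s-2) - 1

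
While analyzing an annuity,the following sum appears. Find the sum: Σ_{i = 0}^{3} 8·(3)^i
Geometric series: S=a(1 - r^n)/(1 - r)
a=8, r=3, n=4
S=8(1 - 81)/-2=320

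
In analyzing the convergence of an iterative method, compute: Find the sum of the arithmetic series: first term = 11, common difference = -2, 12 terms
Last term: a_n = 11+(12-1)·-2 = -11
Sum = n(a_1+a_n)/2 = 12(11+(-11))/2 = 0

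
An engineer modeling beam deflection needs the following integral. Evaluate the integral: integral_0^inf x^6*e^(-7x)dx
This is a Gamma integral. Substitute u = 7x (du = 7 dx):
integral_0^inf x^6 * e^(-7x) dx = (1/7^7) integral_0^inf u^6 * e^(-u) du
= Gamma(7)/7^7 = 6!/7^7 = 720/823543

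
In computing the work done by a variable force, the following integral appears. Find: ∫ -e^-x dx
Since d/dx[e^-x]=- e^-x, we get 1e^-x+C

Answer: e^-x+C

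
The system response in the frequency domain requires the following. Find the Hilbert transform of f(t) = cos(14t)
The Hilbert transform shifts each frequency component by -pi/2.
H{cos(wt)} = sin(wt)
With w = 14: H{cos(14t)} = sin(14t)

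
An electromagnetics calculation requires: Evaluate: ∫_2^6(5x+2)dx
Step 1: Find antiderivative F(x)=(5/2)x^2+2x
Step 2: F(6) - F(2)=102 - (14)=88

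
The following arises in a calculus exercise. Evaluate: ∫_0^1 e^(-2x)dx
Antiderivative: (1/(-2))e^(-2x)
Evaluate: (1/(-2))(e^-2-1)

Answer: (e^-2-1)/(-2)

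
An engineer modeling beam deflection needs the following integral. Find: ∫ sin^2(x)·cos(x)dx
Let u=sin(x), du=cos(x) dx
∫ u^2 du=u^3/3+C

Answer: sin^3(x)/3+C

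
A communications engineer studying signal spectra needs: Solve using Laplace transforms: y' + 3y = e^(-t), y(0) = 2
Take L: sY - 2+3Y = 1/(s+1)
Y(s+3) = 1/(s+1)+2
Y = 1/((s+1)(s+3))+2/(s+3)
Partial fractions: 1/((s+1)(s+3)) = (1/2)/(s+1) - (1/2)/(s+3)
So Y = (1/2)/(s+1)+(3/2)/(s+3)
Inverse Laplace transform (L^(-1){1/(s+1)} = e^(-t), L^(-1){1/(s+3)} = e^(-3t)):

Answer: y(t) = (1/2)·e^(-t)+(3/2)·e^(-3t)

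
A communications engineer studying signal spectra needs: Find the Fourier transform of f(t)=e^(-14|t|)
Using the standard pair: F{e^(-a|t|)} = 2a/(a^2+omega^2)
With a = 14: F(omega) = 28/(196+omega^2)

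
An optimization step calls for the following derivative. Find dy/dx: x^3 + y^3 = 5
Differentiate: 3x^2 + 3y^2·(dy/dx) = 0
dy/dx = -3x^2/(3y^2)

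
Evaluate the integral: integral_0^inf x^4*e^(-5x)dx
This is a Gamma integral. Substitute u=5x (du=5 dx):
integral_0^inf x^4 * e^(-5x) dx=(1/5^5) integral_0^inf u^4 * e^(-u) du
=Gamma(5)/5^5=4!/5^5=24/3125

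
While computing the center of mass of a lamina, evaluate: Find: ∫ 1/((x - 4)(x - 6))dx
Partial fractions: 1/((x-4)(x-6))=A/(x-4)+B/(x-6)
A=-1/2, B=1/2
∫ [-1/2· 1/(x-4)+1/2· 1/(x-6)] dx
=(1/2)[ln|x-6| - ln|x-4|]+C

Answer: (1/2)·ln|(x-6)/(x-4)|+C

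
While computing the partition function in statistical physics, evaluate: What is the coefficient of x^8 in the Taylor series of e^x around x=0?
Taylor series of e^x=Σ x^n/n!
Coefficient of x^8=1/8!=1/40320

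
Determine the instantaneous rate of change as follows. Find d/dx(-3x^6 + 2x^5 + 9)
Power rule: d/dx(ax^n)=n·a·x^(n-1)
Term by term: -18·x^5 + 10·x^4

Answer: -18x^5 + 10x^4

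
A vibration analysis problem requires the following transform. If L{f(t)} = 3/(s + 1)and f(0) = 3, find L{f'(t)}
L{f'(t)} = s·F(s) - f(0) = 3s/(s+1)-3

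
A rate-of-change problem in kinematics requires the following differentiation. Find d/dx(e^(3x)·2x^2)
Product rule: (fg)' = f'g+fg'
f = e^(3x), f' = 3·e^(3x)
g = 2x^2, g' = 4x

Answer: 6·e^(3x)·x^2+4·e^(3x)·x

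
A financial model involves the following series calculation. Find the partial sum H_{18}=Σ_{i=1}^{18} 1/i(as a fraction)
H_18 = 1 + 1/2 + 1/3 + ... + 1/18
= 14274301/4084080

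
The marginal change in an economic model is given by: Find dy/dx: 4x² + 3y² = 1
Differentiate: 8x + 6y·(dy/dx)=0
dy/dx=-8x/(6y)=-(4/3)·(x/y)

Answer: dy/dx=-(4/3)·(x/y)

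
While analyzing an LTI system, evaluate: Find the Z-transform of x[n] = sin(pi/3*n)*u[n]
Z{sin(w0 * n) * u[n]} = z * sin(w0)/(z^2 - 2z * cos(w0) + 1)
With w0 = pi/3: X(z) = z * sin(pi/3)/(z^2 - 2z * cos(pi/3) + 1)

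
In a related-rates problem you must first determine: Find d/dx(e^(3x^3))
Chain rule: d/dx[e^u]=e^u · u' where u=3x^3
u'=9x^2

Answer: 9x^2·e^(3x^3)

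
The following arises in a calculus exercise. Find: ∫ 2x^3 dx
Using power rule: ∫ 2x^3 dx=2/4 x^4+C=(1/2)x^4+C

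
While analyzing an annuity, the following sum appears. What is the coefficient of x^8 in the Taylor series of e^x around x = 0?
Taylor series of e^x=Σ x^n/n!
Coefficient of x^8=1/8!=1/40320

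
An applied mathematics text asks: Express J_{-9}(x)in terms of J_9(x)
For integer n: J_{-n}(x) = (-1)^n J_n(x)
With n = 9: J_{-9}(x) = (-1)^9 J_9(x) = -J_9(x)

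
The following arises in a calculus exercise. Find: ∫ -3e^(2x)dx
Since d/dx[e^(2x)] = 2e^(2x), we get -3/2 e^(2x) + C

Answer: (-3/2)e^(2x) + C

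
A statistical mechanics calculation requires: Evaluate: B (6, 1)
B(x,y)=Γ(x)Γ(y)/Γ(x + y)=(x-1)!(y-1)!/(x + y-1)!
B(6,1)=5!·0!/6!=1/6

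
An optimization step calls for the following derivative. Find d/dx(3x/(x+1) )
Quotient rule: (f/g)' = (f'g - fg')/g²
f = 3x, f' = 3
g = x + 1, g' = 1

Answer: (3·(x + 1) - 3x)/(x + 1)²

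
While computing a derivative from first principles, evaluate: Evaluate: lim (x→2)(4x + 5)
Polynomial is continuous, so substitute x = 2:
4·2+5 = 13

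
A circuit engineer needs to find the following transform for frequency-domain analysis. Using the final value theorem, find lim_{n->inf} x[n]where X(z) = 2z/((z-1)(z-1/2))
Final value theorem: lim x[n]=lim_{z->1} (z-1) * X(z)
(z-1) * X(z)=2z/(z-1/2)
As z->1: 2/(1 - 1/2)=2/(1/2)=4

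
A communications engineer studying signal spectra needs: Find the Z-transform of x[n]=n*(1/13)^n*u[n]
Using the property Z{n * a^n * u[n]}=az/(z-a)^2
With a=1/13: X(z)=(1/13)z/(z - 1/13)^2, |z| > 1/13

Answer: (1/13)z/(z - 1/13)^2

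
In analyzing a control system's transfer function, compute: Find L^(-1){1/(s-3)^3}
L^(-1){1/(s-a)^n}=t^(n-1)·e^(at)/(n-1)!
Here a=3, n=3: t^2·e^(3t)/2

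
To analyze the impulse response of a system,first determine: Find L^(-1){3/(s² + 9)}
L^(-1){w/(s²+w²)} = sin(wt)
Here w = 3

Answer: sin(3t)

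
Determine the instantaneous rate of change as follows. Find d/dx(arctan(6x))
d/dx[arctan(u)]=u'/(1+u²), u=6x, u'=6

Answer: 6/(1+36x²)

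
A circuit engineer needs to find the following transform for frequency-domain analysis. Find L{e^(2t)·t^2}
First shifting: L{e^(at)f(t)}=F(s-a)
L{t^2}=2/s^3
Shift s → s-2: 2/(s-2)^3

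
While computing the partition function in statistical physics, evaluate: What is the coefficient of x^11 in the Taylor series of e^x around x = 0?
Taylor series of e^x = Σ x^n/n!
Coefficient of x^11 = 1/11! = 1/39916800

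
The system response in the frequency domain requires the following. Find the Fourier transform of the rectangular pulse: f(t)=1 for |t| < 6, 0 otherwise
F(omega)=integral from -6 to 6 of e^(-j*omega*t) dt
=2*sin(6*omega)/omega=12*sinc(6*omega/pi)

Answer: 2*sin(6*omega)/omega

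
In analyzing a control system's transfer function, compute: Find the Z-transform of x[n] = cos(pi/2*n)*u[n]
Z{cos(w0 * n) * u[n]} = z(z - cos(w0))/(z^2-2z * cos(w0)+1)
With w0 = pi/2: X(z) = z(z - cos(pi/2))/(z^2-2z * cos(pi/2)+1)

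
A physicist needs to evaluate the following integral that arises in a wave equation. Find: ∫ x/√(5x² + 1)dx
Let u=5x²+1, du=10x dx
∫ (1/10)·u^(-1/2) du=√u/5+C

Answer: √(5x²+1)/5+C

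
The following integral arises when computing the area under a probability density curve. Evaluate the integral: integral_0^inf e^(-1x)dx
integral_0^inf e^(-1x) dx = [-1/1*e^(-1x)]_0^inf
= 0 - (-1/1) = 1/1

Answer: 1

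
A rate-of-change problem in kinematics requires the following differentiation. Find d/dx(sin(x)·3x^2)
Product rule: (fg)'=f'g+fg'
f=sin(x), f'=cos(x)
g=3x^2, g'=6x

Answer: 3·cos(x)·x^2+6·sin(x)·x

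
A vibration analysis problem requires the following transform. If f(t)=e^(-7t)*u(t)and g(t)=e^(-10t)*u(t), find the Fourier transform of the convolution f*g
By the convolution theorem: F{f*g} = F(omega)*G(omega)
F(omega) = 1/(7+j*omega), G(omega) = 1/(10+j*omega)
F{f*g} = 1/((7+j*omega)(10+j*omega))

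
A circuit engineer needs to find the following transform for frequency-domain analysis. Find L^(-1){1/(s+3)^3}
L^(-1){1/(s-a)^n} = t^(n-1)·e^(at)/(n-1)!
Here a = -3, n = 3: t^2·e^(-3t)/2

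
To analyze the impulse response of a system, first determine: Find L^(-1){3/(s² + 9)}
L^(-1){w/(s² + w²)} = sin(wt)
Here w = 3

Answer: sin(3t)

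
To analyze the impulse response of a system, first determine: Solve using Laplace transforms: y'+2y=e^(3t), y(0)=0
Take L: sY - 0+2Y=1/(s-3)
Y(s+2)=1/(s-3)+0
Y=1/((s-3)(s+2))+0/(s+2)
Partial fractions: 1/((s-3)(s+2))=(1/5)/(s-3) - (1/5)/(s+2)
So Y=(1/5)/(s-3) - (1/5)/(s+2)
Inverse Laplace transform (L^(-1){1/(s-3)}=e^(3t), L^(-1){1/(s+2)}=e^(-2t)):

Answer: y(t)=(1/5)·e^(3t) - (1/5)·e^(-2t)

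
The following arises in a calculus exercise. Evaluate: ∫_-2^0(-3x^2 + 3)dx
Step 1: Find antiderivative F(x)=-x^3 + 3x
Step 2: F(0) - F(-2)=0 - (2)=-2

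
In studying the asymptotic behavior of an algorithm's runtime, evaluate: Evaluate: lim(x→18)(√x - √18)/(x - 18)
Multiply by conjugate (√x + √18)/(√x + √18):
= (x - 18)/((x - 18)(√x + √18)) = 1/(√x + √18)
As x → 18: 1/(2√18)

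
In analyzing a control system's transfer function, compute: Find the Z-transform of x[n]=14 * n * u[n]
Z{n*u[n]}=z/(z-1)^2
By linearity: Z{14*n*u[n]}=14z/(z-1)^2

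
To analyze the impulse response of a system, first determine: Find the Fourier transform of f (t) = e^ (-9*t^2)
The Fourier transform of a Gaussian e^(-a*t^2) is sqrt(pi/a)*e^(-omega^2/(4a)).
With a = 9: F(omega) = sqrt(pi)/3*e^(-omega^2/36)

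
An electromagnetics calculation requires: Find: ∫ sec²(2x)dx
Since d/dx[tan(2x)]=2sec²(2x), integral=tan(2x)/2 + C

Answer: (1/2)tan(2x) + C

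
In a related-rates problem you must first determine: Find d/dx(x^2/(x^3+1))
Quotient rule: (f/g)'=(f'g - fg')/g²
f=x^2, f'=2x
g=x^3+1, g'=3x^2

Answer: (2x·(x^3+1)-3x^4)/(x^3+1)²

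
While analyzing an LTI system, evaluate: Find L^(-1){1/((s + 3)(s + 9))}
Partial fractions: 1/((s + 3)(s + 9))=A/(s + 3) + B/(s + 9)
Cover-up: A=1/(s + 9)|_{s=-3}=1/6; B=1/(s + 3)|_{s=-9}=-1/6
L^(-1)=(1/6)e^(-3t) - (1/6)e^(-9t)

Answer: (1/6)(e^(-3t) - e^(-9t))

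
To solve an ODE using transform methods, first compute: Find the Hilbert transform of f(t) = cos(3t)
The Hilbert transform shifts each frequency component by -pi/2.
H{cos(wt)} = sin(wt)
With w = 3: H{cos(3t)} = sin(3t)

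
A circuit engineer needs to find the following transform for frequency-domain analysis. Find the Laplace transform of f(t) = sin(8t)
L{sin(wt)} = w/(s²+w²)
L{sin(8t)} = 8/(s²+64)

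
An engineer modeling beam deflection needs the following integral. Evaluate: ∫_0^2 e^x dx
Antiderivative: e^x
Evaluate: (e^2-1)

Answer: e^2-1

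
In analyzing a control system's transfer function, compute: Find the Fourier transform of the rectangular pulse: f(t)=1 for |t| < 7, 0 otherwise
F(omega) = integral from -7 to 7 of e^(-j*omega*t) dt
= 2*sin(7*omega)/omega = 14*sinc(7*omega/pi)

Answer: 2*sin(7*omega)/omega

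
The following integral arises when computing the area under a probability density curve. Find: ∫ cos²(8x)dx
Using identity cos²(u)=(1+cos(2u))/2:
∫ (1+cos(16x))/2 dx=x/2+sin(16x)/32+C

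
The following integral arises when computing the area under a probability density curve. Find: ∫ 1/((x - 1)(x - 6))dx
Partial fractions: 1/((x-1)(x-6))=A/(x-1)+B/(x-6)
A=-1/5, B=1/5
∫ [-1/5· 1/(x-1)+1/5· 1/(x-6)] dx
=(1/5)[ln|x-6| - ln|x-1|]+C

Answer: (1/5)·ln|(x-6)/(x-1)|+C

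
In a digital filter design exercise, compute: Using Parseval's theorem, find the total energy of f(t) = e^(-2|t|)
Parseval's theorem: E=integral |f(t)|^2 dt=(1/2pi) integral |F(omega)|^2 domega
E=integral_{-inf}^{inf} e^(-4|t|) dt=2 * integral_0^inf e^(-4t) dt=2/(2 * 2)=1/2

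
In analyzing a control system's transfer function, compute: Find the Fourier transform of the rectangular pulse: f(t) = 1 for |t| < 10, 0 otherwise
F(omega)=integral from -10 to 10 of e^(-j*omega*t) dt
=2*sin(10*omega)/omega=20*sinc(10*omega/pi)

Answer: 2*sin(10*omega)/omega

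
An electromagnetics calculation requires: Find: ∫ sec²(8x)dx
Since d/dx[tan(8x)] = 8sec²(8x), integral = tan(8x)/8+C

Answer: (1/8)tan(8x)+C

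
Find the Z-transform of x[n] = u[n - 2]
Using the time-shift property: Z{u[n-2]}=z^(-2)*z/(z-1)
=z^(-1)/(z-1)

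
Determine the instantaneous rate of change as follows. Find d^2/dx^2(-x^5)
Apply power rule 2 times:
d^1: -5x^4
d^2: -20x^3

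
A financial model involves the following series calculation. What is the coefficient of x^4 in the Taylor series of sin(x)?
sin(x) has only odd powers. Coefficient of x^4 = 0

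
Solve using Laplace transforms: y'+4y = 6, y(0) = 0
Take L of both sides: sY(s)-0+4Y(s) = 6/s
Y(s)(s+4) = 6/s+0
Y(s) = 6/(s(s+4))+0/(s+4)
Partial fractions: 6/(s(s+4)) = (3/2)/s - (3/2)/(s+4)
So Y(s) = (3/2)/s - (3/2)/(s+4)
Inverse transform (L^(-1){1/s} = 1, L^(-1){1/(s+4)} = e^(-4t)):

Answer: y(t) = 3/2 - (3/2)·e^(-4t)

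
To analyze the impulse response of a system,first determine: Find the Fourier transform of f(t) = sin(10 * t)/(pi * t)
sin(W*t)/(pi*t)=(W/pi)*sinc(W*t/pi) is the impulse response of the ideal low-pass filter with cutoff W (here W=10).
Its Fourier transform is a rectangular function:
F(omega)=1 for |omega| < 10, 0 otherwise

Answer: rect(omega/20) [i.e., 1 for |omega| < 10, 0 otherwise]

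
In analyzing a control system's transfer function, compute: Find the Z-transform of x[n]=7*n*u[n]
Z{n * u[n]} = z/(z-1)^2
By linearity: Z{7 * n * u[n]} = 7z/(z-1)^2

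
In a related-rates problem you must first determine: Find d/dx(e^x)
Chain rule: d/dx[e^u] = e^u · u' where u = x
u' = 1

Answer: 1·e^x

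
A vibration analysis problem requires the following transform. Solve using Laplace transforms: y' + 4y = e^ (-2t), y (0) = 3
Take L: sY - 3 + 4Y=1/(s + 2)
Y(s + 4)=1/(s + 2) + 3
Y=1/((s + 2)(s + 4)) + 3/(s + 4)
Partial fractions: 1/((s + 2)(s + 4))=(1/2)/(s + 2) - (1/2)/(s + 4)
So Y=(1/2)/(s + 2) + (5/2)/(s + 4)
Inverse Laplace transform (L^(-1){1/(s + 2)}=e^(-2t), L^(-1){1/(s + 4)}=e^(-4t)):

Answer: y(t)=(1/2)·e^(-2t) + (5/2)·e^(-4t)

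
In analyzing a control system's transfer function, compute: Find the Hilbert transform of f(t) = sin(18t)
The Hilbert transform shifts each frequency component by -pi/2.
H{sin(wt)} = -cos(wt)
With w = 18: H{sin(18t)} = -cos(18t)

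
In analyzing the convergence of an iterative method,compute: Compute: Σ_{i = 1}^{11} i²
Using formula: Σ i^2=n(n+1)(2n+1)/6=11·12·23/6=506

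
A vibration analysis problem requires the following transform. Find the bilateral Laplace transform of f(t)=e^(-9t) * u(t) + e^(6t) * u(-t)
For e^(-9t) * u(t): L = 1/(s + 9), Re(s) > -9
For e^(6t) * u(-t): L = -1/(s-6), Re(s) < 6
Combined: F(s) = 1/(s + 9) - 1/(s-6), -9 < Re(s) < 6

Answer: 1/(s + 9) - 1/(s-6), ROC: -9 < Re(s) < 6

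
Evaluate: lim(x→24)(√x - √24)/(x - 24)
Multiply by conjugate (√x + √24)/(√x + √24):
=(x - 24)/((x - 24)(√x + √24))=1/(√x + √24)
As x → 24: 1/(2√24)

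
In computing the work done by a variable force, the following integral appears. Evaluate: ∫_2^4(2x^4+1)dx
Step 1: Find antiderivative F(x)=(2/5)x^5+x
Step 2: F(4) - F(2)=2068/5 - (74/5)=1994/5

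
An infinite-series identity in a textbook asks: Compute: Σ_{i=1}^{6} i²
Using formula: Σ i^2 = n(n + 1)(2n + 1)/6 = 6·7·13/6 = 91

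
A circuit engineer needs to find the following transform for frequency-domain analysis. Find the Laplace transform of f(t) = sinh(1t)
L{sinh(at)}=a/(s²-a²)
L{sinh(1t)}=1/(s²-1)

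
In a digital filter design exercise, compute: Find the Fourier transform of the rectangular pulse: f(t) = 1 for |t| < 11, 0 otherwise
F(omega)=integral from -11 to 11 of e^(-j * omega * t) dt
=2 * sin(11 * omega)/omega=22 * sinc(11 * omega/pi)

Answer: 2 * sin(11 * omega)/omega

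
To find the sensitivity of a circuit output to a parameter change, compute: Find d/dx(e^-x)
Chain rule: d/dx[e^u] = e^u · u' where u = -x
u' = -1

Answer: -1·e^-x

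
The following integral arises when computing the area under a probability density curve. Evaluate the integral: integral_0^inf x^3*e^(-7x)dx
This is a Gamma integral. Substitute u=7x (du=7 dx):
integral_0^inf x^3*e^(-7x) dx=(1/7^4) integral_0^inf u^3*e^(-u) du
=Gamma(4)/7^4=3!/7^4=6/2401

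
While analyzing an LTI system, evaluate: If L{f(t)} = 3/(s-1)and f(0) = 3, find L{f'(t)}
L{f'(t)} = s·F(s) - f(0) = 3s/(s-1)-3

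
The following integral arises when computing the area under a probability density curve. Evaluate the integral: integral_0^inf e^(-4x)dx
integral_0^inf e^(-4x) dx=[-1/4 * e^(-4x)]_0^inf
=0 - (-1/4)=1/4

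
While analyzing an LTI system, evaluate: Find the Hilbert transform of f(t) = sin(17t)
The Hilbert transform shifts each frequency component by -pi/2.
H{sin(wt)}=-cos(wt)
With w=17: H{sin(17t)}=-cos(17t)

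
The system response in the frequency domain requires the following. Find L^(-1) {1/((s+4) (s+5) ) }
Partial fractions: 1/((s + 4)(s + 5))=A/(s + 4) + B/(s + 5)
Cover-up: A=1/(s + 5)|_{s=-4}=1; B=1/(s + 4)|_{s=-5}=-1
L^(-1)=e^(-4t) - e^(-5t)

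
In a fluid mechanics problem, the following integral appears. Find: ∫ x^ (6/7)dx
Power rule: ∫ x^(6/7) dx = x^(13/7)/(13/7)+C

Answer: (7/13)·x^(13/7)+C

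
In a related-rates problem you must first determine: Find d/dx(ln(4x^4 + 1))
Chain rule: d/dx[ln(u)]=u'/u where u=4x^4+1
u'=16x^3

Answer: (16x^3)/(4x^4+1)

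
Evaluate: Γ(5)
Γ(n)=(n-1)! for positive integers
Γ(5)=4!=24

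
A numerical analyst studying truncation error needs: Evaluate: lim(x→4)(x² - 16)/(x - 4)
Factor: (x² - 16)=(x-4)(x+4)
Cancel (x-4): lim(x→4) (x+4)=8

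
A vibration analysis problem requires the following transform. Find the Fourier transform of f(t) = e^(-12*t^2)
The Fourier transform of a Gaussian e^(-a*t^2) is sqrt(pi/a)*e^(-omega^2/(4a)).
With a=12: F(omega)=sqrt(pi/12)*e^(-omega^2/48)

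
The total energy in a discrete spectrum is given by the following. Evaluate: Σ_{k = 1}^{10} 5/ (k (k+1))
Partial fractions: 5/(k(k+1)) = 5/k - 5/(k+1)
Telescoping sum: 5(1-1/11) = 5·10/11

Answer: 50/11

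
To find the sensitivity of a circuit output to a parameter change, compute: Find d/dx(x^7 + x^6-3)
Power rule: d/dx(ax^n) = n·a·x^(n-1)
Term by term: 7·x^6+6·x^5

Answer: 7x^6+6x^5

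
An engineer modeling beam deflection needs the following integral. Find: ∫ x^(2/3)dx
Power rule: ∫ x^(2/3) dx=x^(5/3)/(5/3) + C

Answer: (3/5)·x^(5/3) + C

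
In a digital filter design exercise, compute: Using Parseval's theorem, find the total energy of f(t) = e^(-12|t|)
Parseval's theorem: E=integral |f(t)|^2 dt=(1/2pi) integral |F(omega)|^2 domega
E=integral_{-inf}^{inf} e^(-24|t|) dt=2*integral_0^inf e^(-24t) dt=2/(2*12)=1/12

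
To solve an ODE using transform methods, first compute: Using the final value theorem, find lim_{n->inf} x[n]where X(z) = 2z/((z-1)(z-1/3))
Final value theorem: lim x[n] = lim_{z->1} (z-1)*X(z)
(z-1)*X(z) = 2z/(z-1/3)
As z->1: 2/(1 - 1/3) = 2/(2/3) = 3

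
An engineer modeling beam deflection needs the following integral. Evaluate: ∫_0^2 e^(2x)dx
Antiderivative: (1/2)e^(2x)
Evaluate: (1/2)(e^4-1)

Answer: (e^4-1)/2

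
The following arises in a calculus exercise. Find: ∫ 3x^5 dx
Using power rule: ∫ 3x^5 dx=3/6 x^6+C=(1/2)x^6+C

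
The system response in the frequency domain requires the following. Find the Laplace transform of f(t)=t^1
L{t^n} = n!/s^(n + 1)
L{t^1} = 1!/s^2 = 1/s^2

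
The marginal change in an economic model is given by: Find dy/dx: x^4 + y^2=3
Differentiate: 4x^3 + 2y·(dy/dx) = 0
dy/dx = -4x^3/(2y)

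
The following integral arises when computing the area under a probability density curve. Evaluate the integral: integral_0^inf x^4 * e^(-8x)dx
This is a Gamma integral. Substitute u=8x (du=8 dx):
integral_0^inf x^4 * e^(-8x) dx=(1/8^5) integral_0^inf u^4 * e^(-u) du
=Gamma(5)/8^5=4!/8^5=24/32768

Answer: 3/4096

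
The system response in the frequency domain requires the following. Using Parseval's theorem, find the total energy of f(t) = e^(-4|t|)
Parseval's theorem: E=integral |f(t)|^2 dt=(1/2pi) integral |F(omega)|^2 domega
E=integral_{-inf}^{inf} e^(-8|t|) dt=2*integral_0^inf e^(-8t) dt=2/(2*4)=1/4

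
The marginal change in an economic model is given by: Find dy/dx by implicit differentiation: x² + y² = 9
Differentiate both sides: 2x + 2y·(dy/dx) = 0
Solve: dy/dx = -2x/(2y) = -x/y

Answer: dy/dx = -x/y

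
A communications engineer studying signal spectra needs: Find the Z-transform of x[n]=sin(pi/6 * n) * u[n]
Z{sin(w0 * n) * u[n]} = z * sin(w0)/(z^2-2z * cos(w0)+1)
With w0 = pi/6: X(z) = z * sin(pi/6)/(z^2-2z * cos(pi/6)+1)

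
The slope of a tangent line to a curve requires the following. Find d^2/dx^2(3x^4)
Apply power rule 2 times:
d^1: 12x^3
d^2: 36x^2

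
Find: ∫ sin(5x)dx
Using substitution u = 5x: ∫ sin(u) du/5 = -cos(u)/5 + C

Answer: (-1/5)cos(5x) + C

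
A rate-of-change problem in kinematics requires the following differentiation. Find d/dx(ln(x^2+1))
Chain rule: d/dx[ln(u)] = u'/u where u = x^2 + 1
u' = 2x

Answer: (2x)/(x^2 + 1)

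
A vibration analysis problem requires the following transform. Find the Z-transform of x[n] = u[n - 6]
Using the time-shift property: Z{u[n-6]} = z^(-6) * z/(z-1)
= z^(-5)/(z-1)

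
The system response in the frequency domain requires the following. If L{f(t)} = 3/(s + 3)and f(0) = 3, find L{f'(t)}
L{f'(t)}=s·F(s) - f(0)=3s/(s+3)-3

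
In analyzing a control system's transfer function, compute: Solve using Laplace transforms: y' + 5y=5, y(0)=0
Take L of both sides: sY(s) - 0 + 5Y(s)=5/s
Y(s)(s + 5)=5/s + 0
Y(s)=5/(s(s + 5)) + 0/(s + 5)
Partial fractions: 5/(s(s + 5))=1/s - 1/(s + 5)
So Y(s)=1/s - 1/(s + 5)
Inverse transform (L^(-1){1/s}=1, L^(-1){1/(s + 5)}=e^(-5t)):

Answer: y(t)=1 - e^(-5t)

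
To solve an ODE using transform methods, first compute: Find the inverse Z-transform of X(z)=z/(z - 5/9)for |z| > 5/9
Standard pair: z/(z-a) <-> a^n*u[n] for causal signals
With a = 5/9: x[n] = (5/9)^n*u[n]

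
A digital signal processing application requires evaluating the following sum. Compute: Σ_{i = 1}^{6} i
Using formula: Σ i^1=n(n+1)/2=6·7/2=21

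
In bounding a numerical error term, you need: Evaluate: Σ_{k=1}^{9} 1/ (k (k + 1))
Partial fractions: 1/(k(k + 1)) = 1/k - 1/(k + 1)
Telescoping sum: 1(1 - 1/10) = 1·9/10

Answer: 9/10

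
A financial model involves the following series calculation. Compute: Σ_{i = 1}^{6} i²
Using formula: Σ i^2 = n(n+1)(2n+1)/6 = 6·7·13/6 = 91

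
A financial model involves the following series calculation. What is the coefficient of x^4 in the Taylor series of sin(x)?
sin(x) has only odd powers. Coefficient of x^4 = 0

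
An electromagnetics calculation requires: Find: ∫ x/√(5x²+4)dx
Let u=5x²+4, du=10x dx
∫ (1/10)·u^(-1/2) du=√u/5+C

Answer: √(5x²+4)/5+C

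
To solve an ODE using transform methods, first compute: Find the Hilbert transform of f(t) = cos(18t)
The Hilbert transform shifts each frequency component by -pi/2.
H{cos(wt)}=sin(wt)
With w=18: H{cos(18t)}=sin(18t)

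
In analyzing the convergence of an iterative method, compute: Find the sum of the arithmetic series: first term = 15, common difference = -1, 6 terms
Last term: a_n=15+(6-1)·-1=10
Sum=n(a_1+a_n)/2=6(15+10)/2=75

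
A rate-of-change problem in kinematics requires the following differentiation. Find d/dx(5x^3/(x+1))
Quotient rule: (f/g)'=(f'g - fg')/g²
f=5x^3, f'=15x^2
g=x + 1, g'=1

Answer: (15x^2·(x + 1) - 5x^3)/(x + 1)²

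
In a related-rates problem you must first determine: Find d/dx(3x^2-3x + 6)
Power rule: d/dx(ax^n) = n·a·x^(n-1)
Term by term: 6·x - 3

Answer: 6x - 3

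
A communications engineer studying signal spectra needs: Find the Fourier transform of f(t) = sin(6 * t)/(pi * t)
sin(W*t)/(pi*t)=(W/pi)*sinc(W*t/pi) is the impulse response of the ideal low-pass filter with cutoff W (here W=6).
Its Fourier transform is a rectangular function:
F(omega)=1 for |omega| < 6, 0 otherwise

Answer: rect(omega/12) [i.e., 1 for |omega| < 6, 0 otherwise]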